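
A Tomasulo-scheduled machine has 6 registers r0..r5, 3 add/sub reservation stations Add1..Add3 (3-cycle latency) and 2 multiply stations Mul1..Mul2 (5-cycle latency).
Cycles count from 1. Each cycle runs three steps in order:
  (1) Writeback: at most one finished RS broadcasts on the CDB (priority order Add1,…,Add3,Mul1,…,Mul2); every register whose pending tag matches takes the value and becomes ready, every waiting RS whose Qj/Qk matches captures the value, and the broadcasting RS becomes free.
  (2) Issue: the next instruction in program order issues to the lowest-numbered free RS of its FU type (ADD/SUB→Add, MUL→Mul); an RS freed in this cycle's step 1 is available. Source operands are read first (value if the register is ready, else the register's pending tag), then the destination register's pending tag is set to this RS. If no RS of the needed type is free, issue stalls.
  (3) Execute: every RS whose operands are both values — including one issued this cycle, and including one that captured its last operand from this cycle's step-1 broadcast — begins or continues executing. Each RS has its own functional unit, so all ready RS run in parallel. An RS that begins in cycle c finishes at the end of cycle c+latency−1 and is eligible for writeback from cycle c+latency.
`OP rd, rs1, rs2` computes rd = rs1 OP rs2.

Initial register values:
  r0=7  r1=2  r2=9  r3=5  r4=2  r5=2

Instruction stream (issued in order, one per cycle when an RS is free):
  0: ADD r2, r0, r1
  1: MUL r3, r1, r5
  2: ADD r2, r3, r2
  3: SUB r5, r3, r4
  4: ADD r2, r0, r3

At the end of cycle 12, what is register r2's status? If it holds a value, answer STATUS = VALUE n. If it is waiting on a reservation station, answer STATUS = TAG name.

STATUS = VALUE 11

  c1: issue ADD r2<-Add1  regs: r0:7,r1:2,r2:Add1,r3:5,r4:2,r5:2
  c2: issue MUL r3<-Mul1  regs: r0:7,r1:2,r2:Add1,r3:Mul1,r4:2,r5:2
  c3: issue ADD r2<-Add2  regs: r0:7,r1:2,r2:Add2,r3:Mul1,r4:2,r5:2
  c4: CDB Add1=9; issue SUB r5<-Add1  regs: r0:7,r1:2,r2:Add2,r3:Mul1,r4:2,r5:Add1
  c5: issue ADD r2<-Add3  regs: r0:7,r1:2,r2:Add3,r3:Mul1,r4:2,r5:Add1
  c6: -  regs: r0:7,r1:2,r2:Add3,r3:Mul1,r4:2,r5:Add1
  c7: CDB Mul1=4  regs: r0:7,r1:2,r2:Add3,r3:4,r4:2,r5:Add1
  c8: -  regs: r0:7,r1:2,r2:Add3,r3:4,r4:2,r5:Add1
  c9: -  regs: r0:7,r1:2,r2:Add3,r3:4,r4:2,r5:Add1
  c10: CDB Add1=2  regs: r0:7,r1:2,r2:Add3,r3:4,r4:2,r5:2
  c11: CDB Add2=13  regs: r0:7,r1:2,r2:Add3,r3:4,r4:2,r5:2
  c12: CDB Add3=11  regs: r0:7,r1:2,r2:11,r3:4,r4:2,r5:2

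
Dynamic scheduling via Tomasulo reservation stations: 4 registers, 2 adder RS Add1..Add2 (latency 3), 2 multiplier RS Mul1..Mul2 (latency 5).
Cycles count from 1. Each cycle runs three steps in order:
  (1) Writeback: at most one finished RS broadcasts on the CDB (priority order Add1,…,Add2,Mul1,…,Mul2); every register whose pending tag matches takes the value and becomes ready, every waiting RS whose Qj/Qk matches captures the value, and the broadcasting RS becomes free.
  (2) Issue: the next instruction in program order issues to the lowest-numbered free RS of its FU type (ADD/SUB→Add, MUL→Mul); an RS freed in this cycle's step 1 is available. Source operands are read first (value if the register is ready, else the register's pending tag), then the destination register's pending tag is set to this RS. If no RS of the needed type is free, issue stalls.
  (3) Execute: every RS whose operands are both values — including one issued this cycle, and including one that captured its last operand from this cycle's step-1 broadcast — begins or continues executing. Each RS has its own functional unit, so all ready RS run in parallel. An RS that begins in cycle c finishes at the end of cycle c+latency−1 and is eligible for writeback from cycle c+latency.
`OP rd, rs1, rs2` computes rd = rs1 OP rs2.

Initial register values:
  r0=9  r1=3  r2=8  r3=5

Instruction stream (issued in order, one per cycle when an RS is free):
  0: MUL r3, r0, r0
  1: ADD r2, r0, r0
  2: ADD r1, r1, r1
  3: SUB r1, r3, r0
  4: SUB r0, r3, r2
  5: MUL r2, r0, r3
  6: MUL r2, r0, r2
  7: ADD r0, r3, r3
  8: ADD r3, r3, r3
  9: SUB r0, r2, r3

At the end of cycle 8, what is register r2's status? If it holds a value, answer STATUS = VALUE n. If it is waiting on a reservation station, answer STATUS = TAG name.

STATUS = TAG Mul2

cycle 1: issue MUL r3<-Mul1 // r0:9,r1:3,r2:8,r3:Mul1
cycle 2: issue ADD r2<-Add1 // r0:9,r1:3,r2:Add1,r3:Mul1
cycle 3: issue ADD r1<-Add2 // r0:9,r1:Add2,r2:Add1,r3:Mul1
cycle 4: stall // r0:9,r1:Add2,r2:Add1,r3:Mul1
cycle 5: CDB Add1=18; issue SUB r1<-Add1 // r0:9,r1:Add1,r2:18,r3:Mul1
cycle 6: CDB Add2=6; issue SUB r0<-Add2 // r0:Add2,r1:Add1,r2:18,r3:Mul1
cycle 7: CDB Mul1=81; issue MUL r2<-Mul1 // r0:Add2,r1:Add1,r2:Mul1,r3:81
cycle 8: issue MUL r2<-Mul2 // r0:Add2,r1:Add1,r2:Mul2,r3:81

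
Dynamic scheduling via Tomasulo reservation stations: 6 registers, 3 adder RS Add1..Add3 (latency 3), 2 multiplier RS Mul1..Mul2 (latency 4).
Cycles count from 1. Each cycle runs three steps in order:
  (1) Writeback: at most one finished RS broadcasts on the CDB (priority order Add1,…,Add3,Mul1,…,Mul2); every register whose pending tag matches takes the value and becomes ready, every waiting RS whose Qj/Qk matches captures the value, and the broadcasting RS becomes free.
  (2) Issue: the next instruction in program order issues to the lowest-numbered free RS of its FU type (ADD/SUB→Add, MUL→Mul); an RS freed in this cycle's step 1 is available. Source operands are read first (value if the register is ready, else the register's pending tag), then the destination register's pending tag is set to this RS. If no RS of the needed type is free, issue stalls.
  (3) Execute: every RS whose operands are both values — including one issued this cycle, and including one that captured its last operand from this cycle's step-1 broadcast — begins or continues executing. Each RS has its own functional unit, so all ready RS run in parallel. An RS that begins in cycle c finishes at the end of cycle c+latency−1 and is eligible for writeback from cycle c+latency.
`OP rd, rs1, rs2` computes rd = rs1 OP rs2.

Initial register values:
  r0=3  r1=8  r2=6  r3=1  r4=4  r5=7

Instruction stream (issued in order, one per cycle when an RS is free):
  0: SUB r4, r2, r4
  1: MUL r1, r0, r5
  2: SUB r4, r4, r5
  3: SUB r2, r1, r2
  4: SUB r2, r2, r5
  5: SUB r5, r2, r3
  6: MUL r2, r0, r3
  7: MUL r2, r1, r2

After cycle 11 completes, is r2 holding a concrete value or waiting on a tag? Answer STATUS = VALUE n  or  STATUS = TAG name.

STATUS = TAG Mul2

cycle 1: issue SUB r4<-Add1 // r0:3,r1:8,r2:6,r3:1,r4:Add1,r5:7
cycle 2: issue MUL r1<-Mul1 // r0:3,r1:Mul1,r2:6,r3:1,r4:Add1,r5:7
cycle 3: issue SUB r4<-Add2 // r0:3,r1:Mul1,r2:6,r3:1,r4:Add2,r5:7
cycle 4: CDB Add1=2; issue SUB r2<-Add1 // r0:3,r1:Mul1,r2:Add1,r3:1,r4:Add2,r5:7
cycle 5: issue SUB r2<-Add3 // r0:3,r1:Mul1,r2:Add3,r3:1,r4:Add2,r5:7
cycle 6: CDB Mul1=21; stall // r0:3,r1:21,r2:Add3,r3:1,r4:Add2,r5:7
cycle 7: CDB Add2=-5; issue SUB r5<-Add2 // r0:3,r1:21,r2:Add3,r3:1,r4:-5,r5:Add2
cycle 8: issue MUL r2<-Mul1 // r0:3,r1:21,r2:Mul1,r3:1,r4:-5,r5:Add2
cycle 9: CDB Add1=15; issue MUL r2<-Mul2 // r0:3,r1:21,r2:Mul2,r3:1,r4:-5,r5:Add2
cycle 10: - // r0:3,r1:21,r2:Mul2,r3:1,r4:-5,r5:Add2
cycle 11: - // r0:3,r1:21,r2:Mul2,r3:1,r4:-5,r5:Add2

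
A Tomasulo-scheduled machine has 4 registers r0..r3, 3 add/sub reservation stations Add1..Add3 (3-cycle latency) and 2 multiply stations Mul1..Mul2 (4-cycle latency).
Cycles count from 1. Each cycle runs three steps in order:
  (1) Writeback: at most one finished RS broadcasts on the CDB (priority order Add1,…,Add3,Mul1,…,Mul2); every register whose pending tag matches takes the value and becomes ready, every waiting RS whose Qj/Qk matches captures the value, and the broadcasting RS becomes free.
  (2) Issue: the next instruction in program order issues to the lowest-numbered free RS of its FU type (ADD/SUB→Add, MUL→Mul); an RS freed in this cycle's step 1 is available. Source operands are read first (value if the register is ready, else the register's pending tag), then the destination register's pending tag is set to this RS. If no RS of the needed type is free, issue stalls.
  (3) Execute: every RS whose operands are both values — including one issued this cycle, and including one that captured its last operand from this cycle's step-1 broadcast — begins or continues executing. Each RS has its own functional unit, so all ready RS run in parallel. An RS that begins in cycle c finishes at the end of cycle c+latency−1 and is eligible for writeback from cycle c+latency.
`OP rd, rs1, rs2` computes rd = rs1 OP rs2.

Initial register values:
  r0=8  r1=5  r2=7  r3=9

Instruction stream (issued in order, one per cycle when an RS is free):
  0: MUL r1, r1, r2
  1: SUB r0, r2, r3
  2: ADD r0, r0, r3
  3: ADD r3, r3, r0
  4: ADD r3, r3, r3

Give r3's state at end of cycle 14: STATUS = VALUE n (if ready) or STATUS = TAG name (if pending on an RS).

cycle 1: issue MUL r1<-Mul1 // r0:8,r1:Mul1,r2:7,r3:9
cycle 2: issue SUB r0<-Add1 // r0:Add1,r1:Mul1,r2:7,r3:9
cycle 3: issue ADD r0<-Add2 // r0:Add2,r1:Mul1,r2:7,r3:9
cycle 4: issue ADD r3<-Add3 // r0:Add2,r1:Mul1,r2:7,r3:Add3
cycle 5: CDB Add1=-2; issue ADD r3<-Add1 // r0:Add2,r1:Mul1,r2:7,r3:Add1
cycle 6: CDB Mul1=35 // r0:Add2,r1:35,r2:7,r3:Add1
cycle 7: - // r0:Add2,r1:35,r2:7,r3:Add1
cycle 8: CDB Add2=7 // r0:7,r1:35,r2:7,r3:Add1
cycle 9: - // r0:7,r1:35,r2:7,r3:Add1
cycle 10: - // r0:7,r1:35,r2:7,r3:Add1
cycle 11: CDB Add3=16 // r0:7,r1:35,r2:7,r3:Add1
cycle 12: - // r0:7,r1:35,r2:7,r3:Add1
cycle 13: - // r0:7,r1:35,r2:7,r3:Add1
cycle 14: CDB Add1=32 // r0:7,r1:35,r2:7,r3:32

STATUS = VALUE 32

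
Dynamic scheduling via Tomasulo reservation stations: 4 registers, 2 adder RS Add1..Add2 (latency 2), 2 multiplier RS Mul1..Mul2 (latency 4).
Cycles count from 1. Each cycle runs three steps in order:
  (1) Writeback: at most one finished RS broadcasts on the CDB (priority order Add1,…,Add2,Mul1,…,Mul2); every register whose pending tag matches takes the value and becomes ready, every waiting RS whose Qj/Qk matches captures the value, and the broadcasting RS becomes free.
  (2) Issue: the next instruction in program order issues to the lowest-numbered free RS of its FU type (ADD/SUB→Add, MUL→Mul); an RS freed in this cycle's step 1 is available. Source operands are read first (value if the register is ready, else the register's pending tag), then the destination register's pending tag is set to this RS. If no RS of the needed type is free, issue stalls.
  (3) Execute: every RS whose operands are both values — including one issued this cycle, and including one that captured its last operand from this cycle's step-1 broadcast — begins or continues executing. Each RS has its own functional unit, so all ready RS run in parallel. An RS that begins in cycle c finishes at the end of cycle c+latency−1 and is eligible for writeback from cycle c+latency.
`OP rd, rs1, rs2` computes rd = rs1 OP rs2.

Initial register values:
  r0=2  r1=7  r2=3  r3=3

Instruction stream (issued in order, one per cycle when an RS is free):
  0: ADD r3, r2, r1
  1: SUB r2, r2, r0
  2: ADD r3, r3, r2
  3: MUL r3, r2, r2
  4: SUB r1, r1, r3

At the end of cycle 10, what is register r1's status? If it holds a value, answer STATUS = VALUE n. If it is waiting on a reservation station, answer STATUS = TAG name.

STATUS = VALUE 6

c1: issue ADD r3<-Add1 | r0:2,r1:7,r2:3,r3:Add1
c2: issue SUB r2<-Add2 | r0:2,r1:7,r2:Add2,r3:Add1
c3: CDB Add1=10; issue ADD r3<-Add1 | r0:2,r1:7,r2:Add2,r3:Add1
c4: CDB Add2=1; issue MUL r3<-Mul1 | r0:2,r1:7,r2:1,r3:Mul1
c5: issue SUB r1<-Add2 | r0:2,r1:Add2,r2:1,r3:Mul1
c6: CDB Add1=11 | r0:2,r1:Add2,r2:1,r3:Mul1
c7: - | r0:2,r1:Add2,r2:1,r3:Mul1
c8: CDB Mul1=1 | r0:2,r1:Add2,r2:1,r3:1
c9: - | r0:2,r1:Add2,r2:1,r3:1
c10: CDB Add2=6 | r0:2,r1:6,r2:1,r3:1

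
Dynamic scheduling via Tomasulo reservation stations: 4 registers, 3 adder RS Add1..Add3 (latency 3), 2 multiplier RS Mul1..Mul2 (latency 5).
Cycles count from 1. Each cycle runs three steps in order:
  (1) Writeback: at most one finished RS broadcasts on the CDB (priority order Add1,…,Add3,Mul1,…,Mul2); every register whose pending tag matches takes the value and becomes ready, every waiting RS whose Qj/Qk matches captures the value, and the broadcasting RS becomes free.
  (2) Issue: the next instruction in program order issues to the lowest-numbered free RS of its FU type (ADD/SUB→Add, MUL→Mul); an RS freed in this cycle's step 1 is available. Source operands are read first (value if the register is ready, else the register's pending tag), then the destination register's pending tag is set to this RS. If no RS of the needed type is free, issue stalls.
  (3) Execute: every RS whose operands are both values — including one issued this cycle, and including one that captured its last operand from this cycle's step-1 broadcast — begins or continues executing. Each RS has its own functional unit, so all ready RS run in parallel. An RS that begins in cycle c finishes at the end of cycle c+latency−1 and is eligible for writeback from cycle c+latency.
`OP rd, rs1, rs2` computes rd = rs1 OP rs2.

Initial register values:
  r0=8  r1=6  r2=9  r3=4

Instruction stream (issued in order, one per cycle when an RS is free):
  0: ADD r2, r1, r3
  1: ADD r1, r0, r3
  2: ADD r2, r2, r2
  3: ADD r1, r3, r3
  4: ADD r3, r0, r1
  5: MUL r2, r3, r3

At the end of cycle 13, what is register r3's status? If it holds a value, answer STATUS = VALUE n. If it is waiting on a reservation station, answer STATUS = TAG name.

cycle 1: issue ADD r2<-Add1 // r0:8,r1:6,r2:Add1,r3:4
cycle 2: issue ADD r1<-Add2 // r0:8,r1:Add2,r2:Add1,r3:4
cycle 3: issue ADD r2<-Add3 // r0:8,r1:Add2,r2:Add3,r3:4
cycle 4: CDB Add1=10; issue ADD r1<-Add1 // r0:8,r1:Add1,r2:Add3,r3:4
cycle 5: CDB Add2=12; issue ADD r3<-Add2 // r0:8,r1:Add1,r2:Add3,r3:Add2
cycle 6: issue MUL r2<-Mul1 // r0:8,r1:Add1,r2:Mul1,r3:Add2
cycle 7: CDB Add1=8 // r0:8,r1:8,r2:Mul1,r3:Add2
cycle 8: CDB Add3=20 // r0:8,r1:8,r2:Mul1,r3:Add2
cycle 9: - // r0:8,r1:8,r2:Mul1,r3:Add2
cycle 10: CDB Add2=16 // r0:8,r1:8,r2:Mul1,r3:16
cycle 11: - // r0:8,r1:8,r2:Mul1,r3:16
cycle 12: - // r0:8,r1:8,r2:Mul1,r3:16
cycle 13: - // r0:8,r1:8,r2:Mul1,r3:16

STATUS = VALUE 16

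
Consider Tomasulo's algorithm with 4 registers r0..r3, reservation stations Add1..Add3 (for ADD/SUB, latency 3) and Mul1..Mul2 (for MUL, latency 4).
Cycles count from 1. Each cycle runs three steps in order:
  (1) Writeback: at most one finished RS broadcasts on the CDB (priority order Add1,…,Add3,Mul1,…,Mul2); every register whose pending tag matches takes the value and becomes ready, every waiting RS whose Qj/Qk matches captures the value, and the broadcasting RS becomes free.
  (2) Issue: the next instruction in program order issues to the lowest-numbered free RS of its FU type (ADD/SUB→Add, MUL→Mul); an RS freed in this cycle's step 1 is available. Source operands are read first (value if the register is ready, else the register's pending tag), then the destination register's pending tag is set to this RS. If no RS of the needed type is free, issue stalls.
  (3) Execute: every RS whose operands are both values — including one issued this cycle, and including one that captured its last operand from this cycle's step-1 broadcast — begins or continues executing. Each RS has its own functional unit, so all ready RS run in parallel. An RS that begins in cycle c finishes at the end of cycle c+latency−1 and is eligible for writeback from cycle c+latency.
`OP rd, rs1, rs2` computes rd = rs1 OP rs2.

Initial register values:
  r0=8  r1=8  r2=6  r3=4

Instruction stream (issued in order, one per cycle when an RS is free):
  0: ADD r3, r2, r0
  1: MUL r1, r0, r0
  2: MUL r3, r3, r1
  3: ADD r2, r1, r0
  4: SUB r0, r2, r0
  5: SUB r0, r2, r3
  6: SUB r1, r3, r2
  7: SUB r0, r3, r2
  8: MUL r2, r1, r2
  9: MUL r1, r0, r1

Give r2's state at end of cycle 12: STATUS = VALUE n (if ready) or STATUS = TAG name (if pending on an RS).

c1: issue ADD r3<-Add1 | r0:8,r1:8,r2:6,r3:Add1
c2: issue MUL r1<-Mul1 | r0:8,r1:Mul1,r2:6,r3:Add1
c3: issue MUL r3<-Mul2 | r0:8,r1:Mul1,r2:6,r3:Mul2
c4: CDB Add1=14; issue ADD r2<-Add1 | r0:8,r1:Mul1,r2:Add1,r3:Mul2
c5: issue SUB r0<-Add2 | r0:Add2,r1:Mul1,r2:Add1,r3:Mul2
c6: CDB Mul1=64; issue SUB r0<-Add3 | r0:Add3,r1:64,r2:Add1,r3:Mul2
c7: stall | r0:Add3,r1:64,r2:Add1,r3:Mul2
c8: stall | r0:Add3,r1:64,r2:Add1,r3:Mul2
c9: CDB Add1=72; issue SUB r1<-Add1 | r0:Add3,r1:Add1,r2:72,r3:Mul2
c10: CDB Mul2=896; stall | r0:Add3,r1:Add1,r2:72,r3:896
c11: stall | r0:Add3,r1:Add1,r2:72,r3:896
c12: CDB Add2=64; issue SUB r0<-Add2 | r0:Add2,r1:Add1,r2:72,r3:896

STATUS = VALUE 72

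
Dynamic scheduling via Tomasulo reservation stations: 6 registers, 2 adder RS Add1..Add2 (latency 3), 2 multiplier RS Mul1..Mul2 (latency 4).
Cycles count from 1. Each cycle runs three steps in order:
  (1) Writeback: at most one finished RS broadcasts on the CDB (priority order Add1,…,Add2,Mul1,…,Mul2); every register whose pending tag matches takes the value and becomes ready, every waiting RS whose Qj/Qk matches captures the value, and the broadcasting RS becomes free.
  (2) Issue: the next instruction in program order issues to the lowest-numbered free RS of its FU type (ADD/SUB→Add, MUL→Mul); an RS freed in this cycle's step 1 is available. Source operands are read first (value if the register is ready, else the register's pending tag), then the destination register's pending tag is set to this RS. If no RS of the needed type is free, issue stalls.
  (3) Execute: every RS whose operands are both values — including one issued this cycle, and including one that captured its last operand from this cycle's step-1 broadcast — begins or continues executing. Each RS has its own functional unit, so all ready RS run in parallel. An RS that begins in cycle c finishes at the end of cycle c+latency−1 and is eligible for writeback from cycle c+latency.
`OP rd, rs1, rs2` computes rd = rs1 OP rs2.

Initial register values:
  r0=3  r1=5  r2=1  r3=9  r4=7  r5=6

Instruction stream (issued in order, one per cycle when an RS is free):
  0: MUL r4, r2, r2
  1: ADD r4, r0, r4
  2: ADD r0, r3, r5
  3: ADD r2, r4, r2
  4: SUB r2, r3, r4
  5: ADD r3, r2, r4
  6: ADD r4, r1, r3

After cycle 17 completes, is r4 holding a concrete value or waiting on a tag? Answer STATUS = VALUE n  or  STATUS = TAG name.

STATUS = VALUE 14

cycle 1: issue MUL r4<-Mul1 // r0:3,r1:5,r2:1,r3:9,r4:Mul1,r5:6
cycle 2: issue ADD r4<-Add1 // r0:3,r1:5,r2:1,r3:9,r4:Add1,r5:6
cycle 3: issue ADD r0<-Add2 // r0:Add2,r1:5,r2:1,r3:9,r4:Add1,r5:6
cycle 4: stall // r0:Add2,r1:5,r2:1,r3:9,r4:Add1,r5:6
cycle 5: CDB Mul1=1; stall // r0:Add2,r1:5,r2:1,r3:9,r4:Add1,r5:6
cycle 6: CDB Add2=15; issue ADD r2<-Add2 // r0:15,r1:5,r2:Add2,r3:9,r4:Add1,r5:6
cycle 7: stall // r0:15,r1:5,r2:Add2,r3:9,r4:Add1,r5:6
cycle 8: CDB Add1=4; issue SUB r2<-Add1 // r0:15,r1:5,r2:Add1,r3:9,r4:4,r5:6
cycle 9: stall // r0:15,r1:5,r2:Add1,r3:9,r4:4,r5:6
cycle 10: stall // r0:15,r1:5,r2:Add1,r3:9,r4:4,r5:6
cycle 11: CDB Add1=5; issue ADD r3<-Add1 // r0:15,r1:5,r2:5,r3:Add1,r4:4,r5:6
cycle 12: CDB Add2=5; issue ADD r4<-Add2 // r0:15,r1:5,r2:5,r3:Add1,r4:Add2,r5:6
cycle 13: - // r0:15,r1:5,r2:5,r3:Add1,r4:Add2,r5:6
cycle 14: CDB Add1=9 // r0:15,r1:5,r2:5,r3:9,r4:Add2,r5:6
cycle 15: - // r0:15,r1:5,r2:5,r3:9,r4:Add2,r5:6
cycle 16: - // r0:15,r1:5,r2:5,r3:9,r4:Add2,r5:6
cycle 17: CDB Add2=14 // r0:15,r1:5,r2:5,r3:9,r4:14,r5:6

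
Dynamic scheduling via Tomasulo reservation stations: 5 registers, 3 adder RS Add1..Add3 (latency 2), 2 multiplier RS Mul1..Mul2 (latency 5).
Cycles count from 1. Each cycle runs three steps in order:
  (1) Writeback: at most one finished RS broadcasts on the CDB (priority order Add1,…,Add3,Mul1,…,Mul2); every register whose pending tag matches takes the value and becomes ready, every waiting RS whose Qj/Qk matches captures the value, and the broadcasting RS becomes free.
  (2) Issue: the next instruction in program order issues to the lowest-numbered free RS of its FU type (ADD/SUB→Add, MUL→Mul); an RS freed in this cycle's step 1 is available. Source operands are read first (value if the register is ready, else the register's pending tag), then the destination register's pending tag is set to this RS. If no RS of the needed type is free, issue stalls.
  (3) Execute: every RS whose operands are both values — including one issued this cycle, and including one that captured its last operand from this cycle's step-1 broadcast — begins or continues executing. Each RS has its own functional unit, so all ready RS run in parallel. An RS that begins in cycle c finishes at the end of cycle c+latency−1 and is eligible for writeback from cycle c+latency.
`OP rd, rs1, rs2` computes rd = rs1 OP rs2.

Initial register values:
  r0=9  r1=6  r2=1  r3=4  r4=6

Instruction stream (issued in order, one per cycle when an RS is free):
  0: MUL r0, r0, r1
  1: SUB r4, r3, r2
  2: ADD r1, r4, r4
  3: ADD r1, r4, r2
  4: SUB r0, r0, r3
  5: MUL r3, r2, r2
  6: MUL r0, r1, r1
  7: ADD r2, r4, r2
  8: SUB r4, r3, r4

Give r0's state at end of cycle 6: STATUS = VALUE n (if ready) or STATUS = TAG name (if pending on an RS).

c1: issue MUL r0<-Mul1 | r0:Mul1,r1:6,r2:1,r3:4,r4:6
c2: issue SUB r4<-Add1 | r0:Mul1,r1:6,r2:1,r3:4,r4:Add1
c3: issue ADD r1<-Add2 | r0:Mul1,r1:Add2,r2:1,r3:4,r4:Add1
c4: CDB Add1=3; issue ADD r1<-Add1 | r0:Mul1,r1:Add1,r2:1,r3:4,r4:3
c5: issue SUB r0<-Add3 | r0:Add3,r1:Add1,r2:1,r3:4,r4:3
c6: CDB Add1=4; issue MUL r3<-Mul2 | r0:Add3,r1:4,r2:1,r3:Mul2,r4:3

STATUS = TAG Add3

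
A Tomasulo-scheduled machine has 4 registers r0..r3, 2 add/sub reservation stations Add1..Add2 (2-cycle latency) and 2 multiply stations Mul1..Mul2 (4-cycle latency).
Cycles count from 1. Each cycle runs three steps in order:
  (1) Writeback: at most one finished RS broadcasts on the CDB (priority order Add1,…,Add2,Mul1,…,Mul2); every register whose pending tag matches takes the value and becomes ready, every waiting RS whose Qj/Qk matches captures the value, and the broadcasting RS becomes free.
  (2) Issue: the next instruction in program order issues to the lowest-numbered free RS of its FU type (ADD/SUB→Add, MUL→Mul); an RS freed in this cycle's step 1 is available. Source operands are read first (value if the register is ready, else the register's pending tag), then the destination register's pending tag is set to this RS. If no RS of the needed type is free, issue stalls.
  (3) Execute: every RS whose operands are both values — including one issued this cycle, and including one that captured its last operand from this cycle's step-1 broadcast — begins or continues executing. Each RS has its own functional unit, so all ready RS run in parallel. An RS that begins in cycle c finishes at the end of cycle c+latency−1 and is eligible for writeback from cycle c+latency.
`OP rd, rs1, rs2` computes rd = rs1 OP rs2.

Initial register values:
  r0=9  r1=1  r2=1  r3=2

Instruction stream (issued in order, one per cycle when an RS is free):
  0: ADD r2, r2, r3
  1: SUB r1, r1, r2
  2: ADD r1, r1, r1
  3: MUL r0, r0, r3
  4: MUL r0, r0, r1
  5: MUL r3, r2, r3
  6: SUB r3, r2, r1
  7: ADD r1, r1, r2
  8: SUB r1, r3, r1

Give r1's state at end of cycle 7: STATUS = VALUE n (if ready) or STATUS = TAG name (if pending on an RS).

STATUS = VALUE -4

cycle 1: issue ADD r2<-Add1 // r0:9,r1:1,r2:Add1,r3:2
cycle 2: issue SUB r1<-Add2 // r0:9,r1:Add2,r2:Add1,r3:2
cycle 3: CDB Add1=3; issue ADD r1<-Add1 // r0:9,r1:Add1,r2:3,r3:2
cycle 4: issue MUL r0<-Mul1 // r0:Mul1,r1:Add1,r2:3,r3:2
cycle 5: CDB Add2=-2; issue MUL r0<-Mul2 // r0:Mul2,r1:Add1,r2:3,r3:2
cycle 6: stall // r0:Mul2,r1:Add1,r2:3,r3:2
cycle 7: CDB Add1=-4; stall // r0:Mul2,r1:-4,r2:3,r3:2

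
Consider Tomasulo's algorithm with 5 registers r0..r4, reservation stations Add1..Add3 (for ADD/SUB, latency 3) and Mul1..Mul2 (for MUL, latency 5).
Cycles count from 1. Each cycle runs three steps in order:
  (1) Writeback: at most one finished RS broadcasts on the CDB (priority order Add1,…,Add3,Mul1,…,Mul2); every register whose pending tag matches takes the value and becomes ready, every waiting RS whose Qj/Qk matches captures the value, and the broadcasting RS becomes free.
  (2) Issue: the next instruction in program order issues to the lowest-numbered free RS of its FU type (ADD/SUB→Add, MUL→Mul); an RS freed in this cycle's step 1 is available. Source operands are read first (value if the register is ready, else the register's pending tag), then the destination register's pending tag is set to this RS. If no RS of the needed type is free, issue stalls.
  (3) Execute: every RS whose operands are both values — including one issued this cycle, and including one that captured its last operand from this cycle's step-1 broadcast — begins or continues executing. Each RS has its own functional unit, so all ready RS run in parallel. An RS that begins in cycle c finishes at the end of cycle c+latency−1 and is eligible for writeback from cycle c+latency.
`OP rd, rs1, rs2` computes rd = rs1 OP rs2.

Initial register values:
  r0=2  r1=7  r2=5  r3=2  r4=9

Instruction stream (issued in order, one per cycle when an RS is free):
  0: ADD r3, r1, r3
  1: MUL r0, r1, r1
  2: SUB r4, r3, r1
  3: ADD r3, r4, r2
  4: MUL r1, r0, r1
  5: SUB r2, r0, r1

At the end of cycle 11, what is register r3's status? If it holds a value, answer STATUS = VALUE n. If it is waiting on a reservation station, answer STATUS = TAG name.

  c1: issue ADD r3<-Add1  regs: r0:2,r1:7,r2:5,r3:Add1,r4:9
  c2: issue MUL r0<-Mul1  regs: r0:Mul1,r1:7,r2:5,r3:Add1,r4:9
  c3: issue SUB r4<-Add2  regs: r0:Mul1,r1:7,r2:5,r3:Add1,r4:Add2
  c4: CDB Add1=9; issue ADD r3<-Add1  regs: r0:Mul1,r1:7,r2:5,r3:Add1,r4:Add2
  c5: issue MUL r1<-Mul2  regs: r0:Mul1,r1:Mul2,r2:5,r3:Add1,r4:Add2
  c6: issue SUB r2<-Add3  regs: r0:Mul1,r1:Mul2,r2:Add3,r3:Add1,r4:Add2
  c7: CDB Add2=2  regs: r0:Mul1,r1:Mul2,r2:Add3,r3:Add1,r4:2
  c8: CDB Mul1=49  regs: r0:49,r1:Mul2,r2:Add3,r3:Add1,r4:2
  c9: -  regs: r0:49,r1:Mul2,r2:Add3,r3:Add1,r4:2
  c10: CDB Add1=7  regs: r0:49,r1:Mul2,r2:Add3,r3:7,r4:2
  c11: -  regs: r0:49,r1:Mul2,r2:Add3,r3:7,r4:2

STATUS = VALUE 7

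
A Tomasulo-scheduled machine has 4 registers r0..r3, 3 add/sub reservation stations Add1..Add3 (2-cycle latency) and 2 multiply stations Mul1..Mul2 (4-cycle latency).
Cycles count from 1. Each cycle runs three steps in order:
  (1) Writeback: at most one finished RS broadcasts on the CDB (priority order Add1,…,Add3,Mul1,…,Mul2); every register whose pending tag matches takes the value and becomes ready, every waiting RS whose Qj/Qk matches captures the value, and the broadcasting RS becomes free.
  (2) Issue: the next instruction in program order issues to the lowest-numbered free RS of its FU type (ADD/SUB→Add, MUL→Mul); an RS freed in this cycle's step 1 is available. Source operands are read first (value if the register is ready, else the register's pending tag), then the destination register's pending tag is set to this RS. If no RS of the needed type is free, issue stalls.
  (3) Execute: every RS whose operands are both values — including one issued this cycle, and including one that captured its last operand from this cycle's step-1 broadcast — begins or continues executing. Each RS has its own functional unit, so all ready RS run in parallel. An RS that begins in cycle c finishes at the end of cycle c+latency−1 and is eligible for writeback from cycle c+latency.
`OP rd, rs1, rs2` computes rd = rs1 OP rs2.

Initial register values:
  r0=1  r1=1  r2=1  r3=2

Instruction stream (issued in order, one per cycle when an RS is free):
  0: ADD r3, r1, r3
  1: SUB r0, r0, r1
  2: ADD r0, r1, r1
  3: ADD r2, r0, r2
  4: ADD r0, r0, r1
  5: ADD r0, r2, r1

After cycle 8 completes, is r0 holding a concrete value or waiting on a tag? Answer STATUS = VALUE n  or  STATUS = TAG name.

c1: issue ADD r3<-Add1 | r0:1,r1:1,r2:1,r3:Add1
c2: issue SUB r0<-Add2 | r0:Add2,r1:1,r2:1,r3:Add1
c3: CDB Add1=3; issue ADD r0<-Add1 | r0:Add1,r1:1,r2:1,r3:3
c4: CDB Add2=0; issue ADD r2<-Add2 | r0:Add1,r1:1,r2:Add2,r3:3
c5: CDB Add1=2; issue ADD r0<-Add1 | r0:Add1,r1:1,r2:Add2,r3:3
c6: issue ADD r0<-Add3 | r0:Add3,r1:1,r2:Add2,r3:3
c7: CDB Add1=3 | r0:Add3,r1:1,r2:Add2,r3:3
c8: CDB Add2=3 | r0:Add3,r1:1,r2:3,r3:3

STATUS = TAG Add3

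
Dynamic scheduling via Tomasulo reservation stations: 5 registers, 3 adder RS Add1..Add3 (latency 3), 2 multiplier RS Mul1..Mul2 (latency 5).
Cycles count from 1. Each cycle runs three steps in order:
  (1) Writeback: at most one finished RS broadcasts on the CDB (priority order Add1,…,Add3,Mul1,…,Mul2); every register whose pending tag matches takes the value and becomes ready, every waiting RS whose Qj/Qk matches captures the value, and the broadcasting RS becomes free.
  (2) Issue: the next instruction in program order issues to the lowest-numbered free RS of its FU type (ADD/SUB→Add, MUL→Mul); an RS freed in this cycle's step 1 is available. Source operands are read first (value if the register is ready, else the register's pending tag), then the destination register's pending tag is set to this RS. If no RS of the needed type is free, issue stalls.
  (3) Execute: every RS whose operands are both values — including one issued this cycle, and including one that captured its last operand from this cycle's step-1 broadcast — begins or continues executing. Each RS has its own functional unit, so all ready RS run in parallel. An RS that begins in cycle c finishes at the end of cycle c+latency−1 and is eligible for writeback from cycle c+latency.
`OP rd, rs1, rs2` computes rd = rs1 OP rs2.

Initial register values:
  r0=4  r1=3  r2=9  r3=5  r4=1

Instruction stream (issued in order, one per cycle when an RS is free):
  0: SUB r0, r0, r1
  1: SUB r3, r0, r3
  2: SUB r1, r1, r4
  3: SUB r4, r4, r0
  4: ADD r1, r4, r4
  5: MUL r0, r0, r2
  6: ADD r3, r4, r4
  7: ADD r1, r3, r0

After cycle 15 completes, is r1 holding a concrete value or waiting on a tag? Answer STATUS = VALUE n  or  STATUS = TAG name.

c1: issue SUB r0<-Add1 | r0:Add1,r1:3,r2:9,r3:5,r4:1
c2: issue SUB r3<-Add2 | r0:Add1,r1:3,r2:9,r3:Add2,r4:1
c3: issue SUB r1<-Add3 | r0:Add1,r1:Add3,r2:9,r3:Add2,r4:1
c4: CDB Add1=1; issue SUB r4<-Add1 | r0:1,r1:Add3,r2:9,r3:Add2,r4:Add1
c5: stall | r0:1,r1:Add3,r2:9,r3:Add2,r4:Add1
c6: CDB Add3=2; issue ADD r1<-Add3 | r0:1,r1:Add3,r2:9,r3:Add2,r4:Add1
c7: CDB Add1=0; issue MUL r0<-Mul1 | r0:Mul1,r1:Add3,r2:9,r3:Add2,r4:0
c8: CDB Add2=-4; issue ADD r3<-Add1 | r0:Mul1,r1:Add3,r2:9,r3:Add1,r4:0
c9: issue ADD r1<-Add2 | r0:Mul1,r1:Add2,r2:9,r3:Add1,r4:0
c10: CDB Add3=0 | r0:Mul1,r1:Add2,r2:9,r3:Add1,r4:0
c11: CDB Add1=0 | r0:Mul1,r1:Add2,r2:9,r3:0,r4:0
c12: CDB Mul1=9 | r0:9,r1:Add2,r2:9,r3:0,r4:0
c13: - | r0:9,r1:Add2,r2:9,r3:0,r4:0
c14: - | r0:9,r1:Add2,r2:9,r3:0,r4:0
c15: CDB Add2=9 | r0:9,r1:9,r2:9,r3:0,r4:0

STATUS = VALUE 9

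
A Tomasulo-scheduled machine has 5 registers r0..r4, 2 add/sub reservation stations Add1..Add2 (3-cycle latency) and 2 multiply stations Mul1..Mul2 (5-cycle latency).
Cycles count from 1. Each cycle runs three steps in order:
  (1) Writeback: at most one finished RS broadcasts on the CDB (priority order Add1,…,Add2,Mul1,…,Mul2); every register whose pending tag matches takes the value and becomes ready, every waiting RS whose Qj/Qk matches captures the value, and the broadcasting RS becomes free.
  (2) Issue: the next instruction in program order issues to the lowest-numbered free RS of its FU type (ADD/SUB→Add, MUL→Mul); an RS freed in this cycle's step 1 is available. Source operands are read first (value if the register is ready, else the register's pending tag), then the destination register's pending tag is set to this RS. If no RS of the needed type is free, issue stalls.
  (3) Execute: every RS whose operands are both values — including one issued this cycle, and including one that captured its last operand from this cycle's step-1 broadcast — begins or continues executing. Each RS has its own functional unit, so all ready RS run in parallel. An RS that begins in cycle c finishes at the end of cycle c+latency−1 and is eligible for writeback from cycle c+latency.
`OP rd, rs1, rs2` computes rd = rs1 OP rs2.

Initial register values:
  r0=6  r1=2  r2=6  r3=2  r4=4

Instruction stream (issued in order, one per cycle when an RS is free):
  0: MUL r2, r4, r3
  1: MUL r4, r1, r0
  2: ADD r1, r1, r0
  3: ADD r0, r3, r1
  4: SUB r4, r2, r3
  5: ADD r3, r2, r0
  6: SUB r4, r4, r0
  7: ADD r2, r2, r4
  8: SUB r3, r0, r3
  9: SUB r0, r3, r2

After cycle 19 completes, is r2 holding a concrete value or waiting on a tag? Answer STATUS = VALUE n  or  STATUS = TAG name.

  c1: issue MUL r2<-Mul1  regs: r0:6,r1:2,r2:Mul1,r3:2,r4:4
  c2: issue MUL r4<-Mul2  regs: r0:6,r1:2,r2:Mul1,r3:2,r4:Mul2
  c3: issue ADD r1<-Add1  regs: r0:6,r1:Add1,r2:Mul1,r3:2,r4:Mul2
  c4: issue ADD r0<-Add2  regs: r0:Add2,r1:Add1,r2:Mul1,r3:2,r4:Mul2
  c5: stall  regs: r0:Add2,r1:Add1,r2:Mul1,r3:2,r4:Mul2
  c6: CDB Add1=8; issue SUB r4<-Add1  regs: r0:Add2,r1:8,r2:Mul1,r3:2,r4:Add1
  c7: CDB Mul1=8; stall  regs: r0:Add2,r1:8,r2:8,r3:2,r4:Add1
  c8: CDB Mul2=12; stall  regs: r0:Add2,r1:8,r2:8,r3:2,r4:Add1
  c9: CDB Add2=10; issue ADD r3<-Add2  regs: r0:10,r1:8,r2:8,r3:Add2,r4:Add1
  c10: CDB Add1=6; issue SUB r4<-Add1  regs: r0:10,r1:8,r2:8,r3:Add2,r4:Add1
  c11: stall  regs: r0:10,r1:8,r2:8,r3:Add2,r4:Add1
  c12: CDB Add2=18; issue ADD r2<-Add2  regs: r0:10,r1:8,r2:Add2,r3:18,r4:Add1
  c13: CDB Add1=-4; issue SUB r3<-Add1  regs: r0:10,r1:8,r2:Add2,r3:Add1,r4:-4
  c14: stall  regs: r0:10,r1:8,r2:Add2,r3:Add1,r4:-4
  c15: stall  regs: r0:10,r1:8,r2:Add2,r3:Add1,r4:-4
  c16: CDB Add1=-8; issue SUB r0<-Add1  regs: r0:Add1,r1:8,r2:Add2,r3:-8,r4:-4
  c17: CDB Add2=4  regs: r0:Add1,r1:8,r2:4,r3:-8,r4:-4
  c18: -  regs: r0:Add1,r1:8,r2:4,r3:-8,r4:-4
  c19: -  regs: r0:Add1,r1:8,r2:4,r3:-8,r4:-4

STATUS = VALUE 4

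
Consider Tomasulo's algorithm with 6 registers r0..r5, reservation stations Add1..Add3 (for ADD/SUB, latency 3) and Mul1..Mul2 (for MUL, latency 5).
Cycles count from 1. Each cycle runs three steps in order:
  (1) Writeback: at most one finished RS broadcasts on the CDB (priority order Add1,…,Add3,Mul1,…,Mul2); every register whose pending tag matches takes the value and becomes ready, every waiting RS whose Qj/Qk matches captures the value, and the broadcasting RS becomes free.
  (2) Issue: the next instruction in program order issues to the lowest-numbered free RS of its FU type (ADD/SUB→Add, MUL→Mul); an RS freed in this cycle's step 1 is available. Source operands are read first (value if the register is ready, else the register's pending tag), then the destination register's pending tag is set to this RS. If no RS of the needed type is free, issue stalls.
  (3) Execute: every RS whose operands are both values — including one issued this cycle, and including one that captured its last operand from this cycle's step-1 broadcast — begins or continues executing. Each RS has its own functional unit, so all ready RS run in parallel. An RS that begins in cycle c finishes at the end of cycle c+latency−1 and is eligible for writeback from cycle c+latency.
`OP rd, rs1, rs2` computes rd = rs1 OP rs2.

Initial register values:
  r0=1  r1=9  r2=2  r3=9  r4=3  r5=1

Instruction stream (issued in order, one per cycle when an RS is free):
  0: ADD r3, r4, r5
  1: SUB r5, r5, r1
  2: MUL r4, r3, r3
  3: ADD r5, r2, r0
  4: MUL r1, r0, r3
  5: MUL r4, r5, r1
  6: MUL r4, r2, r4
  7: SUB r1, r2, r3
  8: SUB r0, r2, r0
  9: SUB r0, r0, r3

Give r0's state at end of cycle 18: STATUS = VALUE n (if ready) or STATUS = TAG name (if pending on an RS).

cycle 1: issue ADD r3<-Add1 // r0:1,r1:9,r2:2,r3:Add1,r4:3,r5:1
cycle 2: issue SUB r5<-Add2 // r0:1,r1:9,r2:2,r3:Add1,r4:3,r5:Add2
cycle 3: issue MUL r4<-Mul1 // r0:1,r1:9,r2:2,r3:Add1,r4:Mul1,r5:Add2
cycle 4: CDB Add1=4; issue ADD r5<-Add1 // r0:1,r1:9,r2:2,r3:4,r4:Mul1,r5:Add1
cycle 5: CDB Add2=-8; issue MUL r1<-Mul2 // r0:1,r1:Mul2,r2:2,r3:4,r4:Mul1,r5:Add1
cycle 6: stall // r0:1,r1:Mul2,r2:2,r3:4,r4:Mul1,r5:Add1
cycle 7: CDB Add1=3; stall // r0:1,r1:Mul2,r2:2,r3:4,r4:Mul1,r5:3
cycle 8: stall // r0:1,r1:Mul2,r2:2,r3:4,r4:Mul1,r5:3
cycle 9: CDB Mul1=16; issue MUL r4<-Mul1 // r0:1,r1:Mul2,r2:2,r3:4,r4:Mul1,r5:3
cycle 10: CDB Mul2=4; issue MUL r4<-Mul2 // r0:1,r1:4,r2:2,r3:4,r4:Mul2,r5:3
cycle 11: issue SUB r1<-Add1 // r0:1,r1:Add1,r2:2,r3:4,r4:Mul2,r5:3
cycle 12: issue SUB r0<-Add2 // r0:Add2,r1:Add1,r2:2,r3:4,r4:Mul2,r5:3
cycle 13: issue SUB r0<-Add3 // r0:Add3,r1:Add1,r2:2,r3:4,r4:Mul2,r5:3
cycle 14: CDB Add1=-2 // r0:Add3,r1:-2,r2:2,r3:4,r4:Mul2,r5:3
cycle 15: CDB Add2=1 // r0:Add3,r1:-2,r2:2,r3:4,r4:Mul2,r5:3
cycle 16: CDB Mul1=12 // r0:Add3,r1:-2,r2:2,r3:4,r4:Mul2,r5:3
cycle 17: - // r0:Add3,r1:-2,r2:2,r3:4,r4:Mul2,r5:3
cycle 18: CDB Add3=-3 // r0:-3,r1:-2,r2:2,r3:4,r4:Mul2,r5:3

STATUS = VALUE -3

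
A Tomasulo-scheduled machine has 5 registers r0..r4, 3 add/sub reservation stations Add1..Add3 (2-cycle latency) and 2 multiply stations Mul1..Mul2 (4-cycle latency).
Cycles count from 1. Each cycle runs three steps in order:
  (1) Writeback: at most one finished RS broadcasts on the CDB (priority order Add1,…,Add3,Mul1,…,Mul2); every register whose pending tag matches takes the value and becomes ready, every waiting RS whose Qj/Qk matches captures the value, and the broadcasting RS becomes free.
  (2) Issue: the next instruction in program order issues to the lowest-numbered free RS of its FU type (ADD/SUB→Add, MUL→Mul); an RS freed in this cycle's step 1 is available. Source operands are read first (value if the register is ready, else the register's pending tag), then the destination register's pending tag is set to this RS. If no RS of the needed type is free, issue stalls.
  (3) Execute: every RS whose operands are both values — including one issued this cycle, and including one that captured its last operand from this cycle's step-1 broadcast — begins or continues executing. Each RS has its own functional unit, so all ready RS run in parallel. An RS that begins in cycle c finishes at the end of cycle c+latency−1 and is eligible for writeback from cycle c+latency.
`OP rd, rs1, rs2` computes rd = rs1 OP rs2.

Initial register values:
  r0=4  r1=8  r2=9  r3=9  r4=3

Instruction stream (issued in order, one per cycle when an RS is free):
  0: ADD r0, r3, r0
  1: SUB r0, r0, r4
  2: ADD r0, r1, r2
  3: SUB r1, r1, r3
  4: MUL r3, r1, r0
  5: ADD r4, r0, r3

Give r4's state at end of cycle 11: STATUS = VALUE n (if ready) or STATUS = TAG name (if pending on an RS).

cycle 1: issue ADD r0<-Add1 // r0:Add1,r1:8,r2:9,r3:9,r4:3
cycle 2: issue SUB r0<-Add2 // r0:Add2,r1:8,r2:9,r3:9,r4:3
cycle 3: CDB Add1=13; issue ADD r0<-Add1 // r0:Add1,r1:8,r2:9,r3:9,r4:3
cycle 4: issue SUB r1<-Add3 // r0:Add1,r1:Add3,r2:9,r3:9,r4:3
cycle 5: CDB Add1=17; issue MUL r3<-Mul1 // r0:17,r1:Add3,r2:9,r3:Mul1,r4:3
cycle 6: CDB Add2=10; issue ADD r4<-Add1 // r0:17,r1:Add3,r2:9,r3:Mul1,r4:Add1
cycle 7: CDB Add3=-1 // r0:17,r1:-1,r2:9,r3:Mul1,r4:Add1
cycle 8: - // r0:17,r1:-1,r2:9,r3:Mul1,r4:Add1
cycle 9: - // r0:17,r1:-1,r2:9,r3:Mul1,r4:Add1
cycle 10: - // r0:17,r1:-1,r2:9,r3:Mul1,r4:Add1
cycle 11: CDB Mul1=-17 // r0:17,r1:-1,r2:9,r3:-17,r4:Add1

STATUS = TAG Add1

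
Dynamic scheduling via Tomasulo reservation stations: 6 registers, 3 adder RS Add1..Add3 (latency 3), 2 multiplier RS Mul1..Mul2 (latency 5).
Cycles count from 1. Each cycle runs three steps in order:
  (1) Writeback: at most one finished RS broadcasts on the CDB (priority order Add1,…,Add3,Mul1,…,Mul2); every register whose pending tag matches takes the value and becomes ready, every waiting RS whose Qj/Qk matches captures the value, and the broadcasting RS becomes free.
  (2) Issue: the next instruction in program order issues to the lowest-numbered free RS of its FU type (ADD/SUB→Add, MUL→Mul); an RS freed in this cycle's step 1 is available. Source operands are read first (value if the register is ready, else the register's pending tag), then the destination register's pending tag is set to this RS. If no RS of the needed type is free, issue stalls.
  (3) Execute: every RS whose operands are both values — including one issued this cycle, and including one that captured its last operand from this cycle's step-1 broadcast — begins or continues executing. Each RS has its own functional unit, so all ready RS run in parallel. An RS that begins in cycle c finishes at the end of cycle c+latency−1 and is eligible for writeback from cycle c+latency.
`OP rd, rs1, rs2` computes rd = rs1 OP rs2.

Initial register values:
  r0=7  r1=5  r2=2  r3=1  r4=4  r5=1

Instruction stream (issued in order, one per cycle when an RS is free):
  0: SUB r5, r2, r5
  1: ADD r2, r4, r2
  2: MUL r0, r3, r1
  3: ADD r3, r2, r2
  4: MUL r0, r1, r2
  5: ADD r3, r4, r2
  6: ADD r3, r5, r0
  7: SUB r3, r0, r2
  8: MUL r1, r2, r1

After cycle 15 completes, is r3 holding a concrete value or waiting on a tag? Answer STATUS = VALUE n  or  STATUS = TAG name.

cycle 1: issue SUB r5<-Add1 // r0:7,r1:5,r2:2,r3:1,r4:4,r5:Add1
cycle 2: issue ADD r2<-Add2 // r0:7,r1:5,r2:Add2,r3:1,r4:4,r5:Add1
cycle 3: issue MUL r0<-Mul1 // r0:Mul1,r1:5,r2:Add2,r3:1,r4:4,r5:Add1
cycle 4: CDB Add1=1; issue ADD r3<-Add1 // r0:Mul1,r1:5,r2:Add2,r3:Add1,r4:4,r5:1
cycle 5: CDB Add2=6; issue MUL r0<-Mul2 // r0:Mul2,r1:5,r2:6,r3:Add1,r4:4,r5:1
cycle 6: issue ADD r3<-Add2 // r0:Mul2,r1:5,r2:6,r3:Add2,r4:4,r5:1
cycle 7: issue ADD r3<-Add3 // r0:Mul2,r1:5,r2:6,r3:Add3,r4:4,r5:1
cycle 8: CDB Add1=12; issue SUB r3<-Add1 // r0:Mul2,r1:5,r2:6,r3:Add1,r4:4,r5:1
cycle 9: CDB Add2=10; stall // r0:Mul2,r1:5,r2:6,r3:Add1,r4:4,r5:1
cycle 10: CDB Mul1=5; issue MUL r1<-Mul1 // r0:Mul2,r1:Mul1,r2:6,r3:Add1,r4:4,r5:1
cycle 11: CDB Mul2=30 // r0:30,r1:Mul1,r2:6,r3:Add1,r4:4,r5:1
cycle 12: - // r0:30,r1:Mul1,r2:6,r3:Add1,r4:4,r5:1
cycle 13: - // r0:30,r1:Mul1,r2:6,r3:Add1,r4:4,r5:1
cycle 14: CDB Add1=24 // r0:30,r1:Mul1,r2:6,r3:24,r4:4,r5:1
cycle 15: CDB Add3=31 // r0:30,r1:Mul1,r2:6,r3:24,r4:4,r5:1

STATUS = VALUE 24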